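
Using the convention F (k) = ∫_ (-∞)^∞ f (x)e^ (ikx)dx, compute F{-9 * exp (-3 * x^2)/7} -3 * sqrt (3) * sqrt (pi) * exp (-k^2/12)/7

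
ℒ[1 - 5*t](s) 1/s - 5/s^2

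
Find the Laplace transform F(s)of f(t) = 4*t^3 24/s^4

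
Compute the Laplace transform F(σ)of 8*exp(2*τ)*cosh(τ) 8*(σ - 2)/((σ - 2)^2 - 1)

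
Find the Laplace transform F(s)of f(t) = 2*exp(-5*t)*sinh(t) 2/((s + 5)^2 - 1)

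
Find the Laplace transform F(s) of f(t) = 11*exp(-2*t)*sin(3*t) 33/((s + 2) ^2 + 9) 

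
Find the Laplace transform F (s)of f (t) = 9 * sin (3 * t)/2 27/ (2 * (s^2 + 9))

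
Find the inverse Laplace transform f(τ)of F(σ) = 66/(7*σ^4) 11*τ^3/7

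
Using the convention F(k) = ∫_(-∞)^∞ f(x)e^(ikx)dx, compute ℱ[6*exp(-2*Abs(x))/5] 24/(5*(k^2 + 4))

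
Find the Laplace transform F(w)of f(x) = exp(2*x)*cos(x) (w - 2)/((w - 2)^2 + 1)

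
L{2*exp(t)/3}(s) 2/(3*(s - 1))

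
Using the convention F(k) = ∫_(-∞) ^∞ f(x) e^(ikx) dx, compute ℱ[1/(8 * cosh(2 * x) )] pi/(16 * cosh(pi * k/4) ) 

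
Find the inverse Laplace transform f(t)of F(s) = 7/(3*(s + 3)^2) 7*t*exp(-3*t)/3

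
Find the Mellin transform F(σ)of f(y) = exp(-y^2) gamma(σ/2)/2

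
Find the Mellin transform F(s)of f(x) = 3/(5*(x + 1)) 3*pi*csc(pi*s)/5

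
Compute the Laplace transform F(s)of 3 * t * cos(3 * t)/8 3 * (s^2-9)/(8 * (s^2+9)^2)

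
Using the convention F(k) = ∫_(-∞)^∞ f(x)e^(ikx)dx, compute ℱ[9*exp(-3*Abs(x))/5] 54/(5*(k^2 + 9))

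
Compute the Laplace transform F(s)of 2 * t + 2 2/s^2 + 2/s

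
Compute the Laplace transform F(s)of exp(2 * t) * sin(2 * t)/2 1/((s - 2)^2 + 4)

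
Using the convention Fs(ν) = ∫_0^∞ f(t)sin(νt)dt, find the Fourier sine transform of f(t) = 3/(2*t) 3*pi/4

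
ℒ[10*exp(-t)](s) 10/(s+1)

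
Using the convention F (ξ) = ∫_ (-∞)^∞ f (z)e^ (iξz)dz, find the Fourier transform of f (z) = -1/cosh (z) -pi/cosh (pi*ξ/2)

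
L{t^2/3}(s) 2/(3 * s^3)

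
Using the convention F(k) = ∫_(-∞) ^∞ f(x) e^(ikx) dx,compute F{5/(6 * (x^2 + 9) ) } 5 * pi * exp(-3 * Abs(k) ) /18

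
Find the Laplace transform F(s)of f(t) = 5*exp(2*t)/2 5/(2*(s - 2))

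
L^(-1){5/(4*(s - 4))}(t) 5*exp(4*t)/4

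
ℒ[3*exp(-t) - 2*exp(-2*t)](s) 3/(s + 1) - 2/(s + 2)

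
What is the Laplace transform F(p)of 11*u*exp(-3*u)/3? 11/(3*(p + 3)^2)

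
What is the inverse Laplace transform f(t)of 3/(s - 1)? 3*exp(t)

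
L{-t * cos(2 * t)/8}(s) (4 - s^2)/(8 * (s^2 + 4)^2)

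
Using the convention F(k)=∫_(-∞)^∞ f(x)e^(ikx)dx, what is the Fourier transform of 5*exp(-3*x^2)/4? 5*sqrt(3)*sqrt(pi)*exp(-k^2/12)/12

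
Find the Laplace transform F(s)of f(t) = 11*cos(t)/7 11*s/(7*(s^2+1))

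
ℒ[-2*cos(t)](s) -2*s/(s^2 + 1)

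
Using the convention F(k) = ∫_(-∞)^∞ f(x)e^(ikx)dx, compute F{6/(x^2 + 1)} 6*pi*exp(-Abs(k))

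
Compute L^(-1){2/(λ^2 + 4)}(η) sin(2*η)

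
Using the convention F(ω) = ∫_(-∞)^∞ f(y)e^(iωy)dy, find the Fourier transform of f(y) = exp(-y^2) sqrt(pi) * exp(-ω^2/4)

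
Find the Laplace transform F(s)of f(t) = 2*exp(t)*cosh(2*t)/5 2*(s - 1)/(5*((s - 1)^2-4))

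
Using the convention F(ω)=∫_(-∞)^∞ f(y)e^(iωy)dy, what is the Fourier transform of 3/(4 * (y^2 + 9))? pi * exp(-3 * Abs(ω))/4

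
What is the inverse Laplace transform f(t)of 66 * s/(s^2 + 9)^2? 11 * t * sin(3 * t)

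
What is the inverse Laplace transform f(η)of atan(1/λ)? sin(η)/η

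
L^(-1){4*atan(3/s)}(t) 4*sin(3*t)/t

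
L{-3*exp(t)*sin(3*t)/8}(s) -9/(8*(s - 1)^2+72)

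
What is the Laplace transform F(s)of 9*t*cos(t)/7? 9*(s^2 - 1)/(7*(s^2 + 1)^2)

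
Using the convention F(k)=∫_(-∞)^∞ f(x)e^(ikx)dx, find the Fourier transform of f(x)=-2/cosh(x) -2 * pi/cosh(pi * k/2)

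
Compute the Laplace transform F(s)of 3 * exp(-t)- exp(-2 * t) 3/(s + 1) - 1/(s + 2)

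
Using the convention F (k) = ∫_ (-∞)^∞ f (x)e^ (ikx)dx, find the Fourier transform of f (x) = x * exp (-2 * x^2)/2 sqrt (2) * I * sqrt (pi) * k * exp (-k^2/8)/16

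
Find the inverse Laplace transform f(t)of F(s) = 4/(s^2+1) 4 * sin(t)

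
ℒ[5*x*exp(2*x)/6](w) 5/(6*(w - 2)^2)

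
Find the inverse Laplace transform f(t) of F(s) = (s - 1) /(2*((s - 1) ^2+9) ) exp(t)*cos(3*t) /2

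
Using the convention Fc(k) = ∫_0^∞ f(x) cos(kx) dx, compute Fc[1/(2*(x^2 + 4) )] pi*exp(-2*k) /8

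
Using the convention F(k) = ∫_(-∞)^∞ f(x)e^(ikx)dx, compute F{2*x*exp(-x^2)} I*sqrt(pi)*k*exp(-k^2/4)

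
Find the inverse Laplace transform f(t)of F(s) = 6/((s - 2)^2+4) 3 * exp(2 * t) * sin(2 * t)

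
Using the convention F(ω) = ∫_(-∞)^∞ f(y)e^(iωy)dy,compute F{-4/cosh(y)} -4 * pi/cosh(pi * ω/2)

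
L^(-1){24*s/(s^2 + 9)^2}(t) 4*t*sin(3*t)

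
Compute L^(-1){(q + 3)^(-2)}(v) v*exp(-3*v)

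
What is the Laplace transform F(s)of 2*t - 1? 2/s^2 - 1/s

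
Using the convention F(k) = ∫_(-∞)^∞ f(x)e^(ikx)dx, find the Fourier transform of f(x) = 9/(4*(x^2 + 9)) 3*pi*exp(-3*Abs(k))/4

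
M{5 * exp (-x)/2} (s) 5 * gamma (s)/2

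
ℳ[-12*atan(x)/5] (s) 6*pi*sec(pi*s/2)/(5*s)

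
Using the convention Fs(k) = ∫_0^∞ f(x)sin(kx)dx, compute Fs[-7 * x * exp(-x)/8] -7 * k/(4 * (k^2 + 1)^2)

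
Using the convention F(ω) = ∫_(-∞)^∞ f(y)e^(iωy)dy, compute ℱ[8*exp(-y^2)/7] 8*sqrt(pi)*exp(-ω^2/4)/7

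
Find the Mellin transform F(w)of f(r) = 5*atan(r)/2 -5*pi*sec(pi*w/2)/(4*w)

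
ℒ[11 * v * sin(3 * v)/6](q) 11 * q/(q^2 + 9)^2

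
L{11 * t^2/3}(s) 22/(3 * s^3)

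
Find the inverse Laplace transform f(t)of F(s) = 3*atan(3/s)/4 3*sin(3*t)/(4*t)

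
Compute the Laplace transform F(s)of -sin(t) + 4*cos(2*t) 4*s/(s^2 + 4) - 1/(s^2 + 1)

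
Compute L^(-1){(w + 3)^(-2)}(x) x * exp(-3 * x)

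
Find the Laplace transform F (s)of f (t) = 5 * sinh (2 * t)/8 5/ (4 * (s^2 - 4))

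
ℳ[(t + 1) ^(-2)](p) (-pi*p + pi) /sin(pi*p) 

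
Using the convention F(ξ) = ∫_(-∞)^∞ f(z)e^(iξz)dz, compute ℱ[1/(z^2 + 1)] pi * exp(-Abs(ξ))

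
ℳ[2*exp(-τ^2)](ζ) gamma(ζ/2)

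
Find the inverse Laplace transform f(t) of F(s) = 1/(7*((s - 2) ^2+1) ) exp(2*t)*sin(t) /7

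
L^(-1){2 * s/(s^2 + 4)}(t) 2 * cos(2 * t)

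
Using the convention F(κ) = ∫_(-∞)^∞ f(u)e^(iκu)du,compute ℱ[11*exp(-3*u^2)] 11*sqrt(3)*sqrt(pi)*exp(-κ^2/12)/3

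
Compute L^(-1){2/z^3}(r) r^2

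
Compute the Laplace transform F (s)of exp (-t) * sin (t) 1/ ( (s + 1)^2 + 1)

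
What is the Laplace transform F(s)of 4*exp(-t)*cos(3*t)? 4*(s + 1)/((s + 1)^2 + 9)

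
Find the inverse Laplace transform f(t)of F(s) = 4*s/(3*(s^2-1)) 4*cosh(t)/3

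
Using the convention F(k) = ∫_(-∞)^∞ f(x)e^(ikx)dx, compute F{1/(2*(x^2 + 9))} pi*exp(-3*Abs(k))/6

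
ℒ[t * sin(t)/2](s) s/(s^2+1)^2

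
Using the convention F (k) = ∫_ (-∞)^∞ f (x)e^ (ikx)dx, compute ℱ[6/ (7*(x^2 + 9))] 2*pi*exp (-3*Abs (k))/7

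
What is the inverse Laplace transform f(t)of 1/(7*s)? 1/7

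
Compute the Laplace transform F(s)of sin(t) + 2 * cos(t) 1/(s^2 + 1) + 2 * s/(s^2 + 1)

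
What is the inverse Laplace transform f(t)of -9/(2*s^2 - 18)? -3*sinh(3*t)/2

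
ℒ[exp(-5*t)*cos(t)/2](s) (s+5)/(2*((s+5)^2+1))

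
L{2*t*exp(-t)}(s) 2/(s+1)^2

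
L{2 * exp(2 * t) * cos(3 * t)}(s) 2 * (s - 2)/((s - 2)^2 + 9)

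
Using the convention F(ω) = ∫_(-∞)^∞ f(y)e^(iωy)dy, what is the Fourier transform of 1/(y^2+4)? pi * exp(-2 * Abs(ω))/2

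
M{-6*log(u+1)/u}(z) 6*pi*csc(pi*z)/(z - 1)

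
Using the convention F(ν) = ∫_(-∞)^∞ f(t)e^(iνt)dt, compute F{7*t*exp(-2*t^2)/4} 7*sqrt(2)*I*sqrt(pi)*ν*exp(-ν^2/8)/32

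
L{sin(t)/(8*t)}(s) atan(1/s)/8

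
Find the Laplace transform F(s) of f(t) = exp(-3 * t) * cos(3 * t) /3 (s + 3) /(3 * ((s + 3) ^2 + 9) ) 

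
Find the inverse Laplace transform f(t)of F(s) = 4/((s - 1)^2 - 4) 2 * exp(t) * sinh(2 * t)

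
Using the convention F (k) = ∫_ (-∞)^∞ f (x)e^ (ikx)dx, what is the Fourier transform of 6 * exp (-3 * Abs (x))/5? 36/ (5 * (k^2+9))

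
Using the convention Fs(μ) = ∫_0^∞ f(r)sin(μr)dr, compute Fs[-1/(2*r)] -pi/4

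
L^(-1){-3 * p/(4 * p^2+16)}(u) -3 * cos(2 * u)/4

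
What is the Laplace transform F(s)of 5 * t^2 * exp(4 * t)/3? 10/(3 * (s - 4)^3)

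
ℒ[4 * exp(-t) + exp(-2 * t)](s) 4/(s + 1) + 1/(s + 2)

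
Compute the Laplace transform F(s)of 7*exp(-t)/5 7/(5*(s + 1))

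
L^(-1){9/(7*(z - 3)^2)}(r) 9*r*exp(3*r)/7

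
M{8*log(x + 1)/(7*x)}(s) -8*pi*csc(pi*s)/(7*s - 7)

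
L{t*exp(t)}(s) (s - 1)^(-2)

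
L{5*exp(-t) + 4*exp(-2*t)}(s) 5/(s + 1) + 4/(s + 2)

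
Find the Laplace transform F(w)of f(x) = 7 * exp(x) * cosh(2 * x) 7 * (w - 1)/((w - 1)^2-4)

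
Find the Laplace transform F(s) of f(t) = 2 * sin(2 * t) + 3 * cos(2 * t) 4/(s^2 + 4) + 3 * s/(s^2 + 4) 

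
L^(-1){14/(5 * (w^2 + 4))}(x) 7 * sin(2 * x)/5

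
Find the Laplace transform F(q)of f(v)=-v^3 -6/q^4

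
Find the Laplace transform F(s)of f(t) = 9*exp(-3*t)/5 9/(5*(s + 3))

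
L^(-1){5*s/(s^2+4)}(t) 5*cos(2*t)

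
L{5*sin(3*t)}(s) 15/(s^2 + 9)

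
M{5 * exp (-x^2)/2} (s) 5 * gamma (s/2)/4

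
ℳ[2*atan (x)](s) -pi*sec (pi*s/2) /s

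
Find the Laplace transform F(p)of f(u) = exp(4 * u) 1/(p - 4)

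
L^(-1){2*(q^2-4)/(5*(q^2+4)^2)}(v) 2*v*cos(2*v)/5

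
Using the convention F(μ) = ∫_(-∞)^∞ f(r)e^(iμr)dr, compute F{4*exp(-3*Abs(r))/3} 8/(μ^2 + 9)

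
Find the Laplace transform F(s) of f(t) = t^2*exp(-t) 2/(s + 1) ^3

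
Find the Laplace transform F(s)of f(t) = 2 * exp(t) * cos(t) 2 * (s - 1)/((s - 1)^2 + 1)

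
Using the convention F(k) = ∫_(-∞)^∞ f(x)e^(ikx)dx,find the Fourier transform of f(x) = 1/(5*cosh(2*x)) pi/(10*cosh(pi*k/4))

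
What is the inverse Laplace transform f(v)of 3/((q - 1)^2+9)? exp(v)*sin(3*v)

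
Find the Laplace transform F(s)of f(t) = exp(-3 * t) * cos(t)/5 (s + 3)/(5 * ((s + 3)^2 + 1))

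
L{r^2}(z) 2/z^3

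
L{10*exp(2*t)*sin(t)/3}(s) 10/(3*((s - 2)^2 + 1))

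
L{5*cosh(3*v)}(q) 5*q/(q^2 - 9)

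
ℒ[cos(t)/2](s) s/(2*(s^2 + 1))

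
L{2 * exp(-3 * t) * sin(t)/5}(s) 2/(5 * ((s + 3)^2 + 1))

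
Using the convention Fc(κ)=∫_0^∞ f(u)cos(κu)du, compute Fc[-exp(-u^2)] -sqrt(pi)*exp(-κ^2/4)/2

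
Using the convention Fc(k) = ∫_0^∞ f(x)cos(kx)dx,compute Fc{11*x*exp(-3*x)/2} 11*(9 - k^2)/(2*(k^2 + 9)^2)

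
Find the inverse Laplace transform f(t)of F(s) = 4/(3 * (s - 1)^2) 4 * t * exp(t)/3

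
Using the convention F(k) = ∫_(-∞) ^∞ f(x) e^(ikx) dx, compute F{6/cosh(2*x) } 3*pi/cosh(pi*k/4) 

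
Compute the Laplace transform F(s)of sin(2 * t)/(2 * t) atan(2/s)/2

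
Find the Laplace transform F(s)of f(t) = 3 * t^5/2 180/s^6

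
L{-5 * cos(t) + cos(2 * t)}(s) s/(s^2 + 4) - 5 * s/(s^2 + 1)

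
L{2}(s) 2/s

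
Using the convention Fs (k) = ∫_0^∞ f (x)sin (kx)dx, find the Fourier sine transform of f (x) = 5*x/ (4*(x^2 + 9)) 5*pi*exp (-3*k)/8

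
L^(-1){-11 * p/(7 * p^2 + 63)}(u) -11 * cos(3 * u)/7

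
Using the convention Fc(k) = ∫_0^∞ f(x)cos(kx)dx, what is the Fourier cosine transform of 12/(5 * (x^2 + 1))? 6 * pi * exp(-k)/5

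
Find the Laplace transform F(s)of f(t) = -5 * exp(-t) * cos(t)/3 5 * (-s - 1)/(3 * ((s + 1)^2 + 1))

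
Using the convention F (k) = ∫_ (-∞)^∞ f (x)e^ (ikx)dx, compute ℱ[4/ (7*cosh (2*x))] 2*pi/ (7*cosh (pi*k/4))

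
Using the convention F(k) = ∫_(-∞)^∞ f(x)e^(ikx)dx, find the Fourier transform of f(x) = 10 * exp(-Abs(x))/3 20/(3 * (k^2 + 1))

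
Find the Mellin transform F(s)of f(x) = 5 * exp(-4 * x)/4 5 * gamma(s)/(4 * 2^(2 * s))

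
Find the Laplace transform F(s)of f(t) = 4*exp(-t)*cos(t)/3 4*(s + 1)/(3*((s + 1)^2 + 1))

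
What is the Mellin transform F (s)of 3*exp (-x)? 3*gamma (s)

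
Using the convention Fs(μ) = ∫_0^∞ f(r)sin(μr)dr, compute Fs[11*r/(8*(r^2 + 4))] 11*pi*exp(-2*μ)/16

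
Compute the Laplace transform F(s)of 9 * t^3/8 27/(4 * s^4)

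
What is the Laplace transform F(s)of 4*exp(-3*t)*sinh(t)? 4/((s + 3)^2 - 1)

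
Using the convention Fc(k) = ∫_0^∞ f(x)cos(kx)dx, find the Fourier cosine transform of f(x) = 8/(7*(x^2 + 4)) 2*pi*exp(-2*k)/7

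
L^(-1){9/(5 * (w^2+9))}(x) 3 * sin(3 * x)/5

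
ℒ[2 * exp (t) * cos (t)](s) 2 * (s - 1)/ ( (s - 1)^2 + 1)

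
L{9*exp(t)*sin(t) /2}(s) 9/(2*((s - 1) ^2+1) ) 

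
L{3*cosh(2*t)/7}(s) 3*s/(7*(s^2-4))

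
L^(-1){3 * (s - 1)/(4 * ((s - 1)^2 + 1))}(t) 3 * exp(t) * cos(t)/4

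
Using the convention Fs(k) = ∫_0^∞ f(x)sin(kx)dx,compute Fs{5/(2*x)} 5*pi/4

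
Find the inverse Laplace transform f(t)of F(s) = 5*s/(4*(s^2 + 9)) 5*cos(3*t)/4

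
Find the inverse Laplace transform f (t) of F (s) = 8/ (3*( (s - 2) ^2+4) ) 4*exp (2*t)*sin (2*t) /3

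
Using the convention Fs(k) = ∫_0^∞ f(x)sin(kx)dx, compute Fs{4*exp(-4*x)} 4*k/(k^2+16)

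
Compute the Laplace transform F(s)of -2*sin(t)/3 -2/(3*s^2 + 3)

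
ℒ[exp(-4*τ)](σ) 1/(σ + 4)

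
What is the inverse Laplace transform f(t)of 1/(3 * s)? 1/3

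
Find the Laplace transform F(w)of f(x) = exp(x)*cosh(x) (w - 1)/(w*(w - 2))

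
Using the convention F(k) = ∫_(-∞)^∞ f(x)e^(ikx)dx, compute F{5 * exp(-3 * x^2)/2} 5 * sqrt(3) * sqrt(pi) * exp(-k^2/12)/6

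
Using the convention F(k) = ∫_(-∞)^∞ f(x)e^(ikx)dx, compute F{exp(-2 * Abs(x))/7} 4/(7 * (k^2 + 4))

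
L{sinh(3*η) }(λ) 3/(λ^2 - 9) 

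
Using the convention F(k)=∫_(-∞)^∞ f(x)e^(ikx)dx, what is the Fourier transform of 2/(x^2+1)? 2*pi*exp(-Abs(k))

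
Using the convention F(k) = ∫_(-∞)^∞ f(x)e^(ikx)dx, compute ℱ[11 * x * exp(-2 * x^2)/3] 11 * sqrt(2) * I * sqrt(pi) * k * exp(-k^2/8)/24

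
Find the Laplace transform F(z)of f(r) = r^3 6/z^4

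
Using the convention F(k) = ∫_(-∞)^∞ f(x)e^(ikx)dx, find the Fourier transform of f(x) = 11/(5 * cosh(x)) 11 * pi/(5 * cosh(pi * k/2))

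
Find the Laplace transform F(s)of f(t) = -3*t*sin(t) -6*s/(s^2 + 1)^2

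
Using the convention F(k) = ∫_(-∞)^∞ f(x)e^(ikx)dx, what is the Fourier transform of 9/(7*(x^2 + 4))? 9*pi*exp(-2*Abs(k))/14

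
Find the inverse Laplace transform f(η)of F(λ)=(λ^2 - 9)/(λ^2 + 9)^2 η * cos(3 * η)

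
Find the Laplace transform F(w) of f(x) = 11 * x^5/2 660/w^6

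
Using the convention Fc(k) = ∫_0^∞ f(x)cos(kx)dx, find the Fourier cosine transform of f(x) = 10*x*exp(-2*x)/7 10*(4 - k^2)/(7*(k^2+4)^2)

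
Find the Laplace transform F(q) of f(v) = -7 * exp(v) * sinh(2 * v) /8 -7/(4 * (q - 1) ^2 - 16) 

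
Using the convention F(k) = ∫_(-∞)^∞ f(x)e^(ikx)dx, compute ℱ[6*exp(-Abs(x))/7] 12/(7*(k^2 + 1))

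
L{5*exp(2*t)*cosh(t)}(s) 5*(s - 2)/((s - 2)^2-1)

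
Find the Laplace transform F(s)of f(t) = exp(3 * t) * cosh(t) (s - 3)/((s - 3)^2-1)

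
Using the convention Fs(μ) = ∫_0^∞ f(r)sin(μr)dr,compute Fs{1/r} pi/2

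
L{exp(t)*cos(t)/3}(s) (s - 1)/(3*((s - 1)^2+1))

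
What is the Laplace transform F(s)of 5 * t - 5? 5/s^2 - 5/s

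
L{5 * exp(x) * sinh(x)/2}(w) 5/(2 * w * (w - 2))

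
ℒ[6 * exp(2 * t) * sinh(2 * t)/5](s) 12/(5 * s * (s - 4))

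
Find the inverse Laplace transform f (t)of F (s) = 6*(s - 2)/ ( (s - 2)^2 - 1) 6*exp (2*t)*cosh (t)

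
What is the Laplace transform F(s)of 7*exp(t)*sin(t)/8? 7/(8*((s - 1)^2 + 1))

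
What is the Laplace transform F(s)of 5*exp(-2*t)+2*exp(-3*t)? 5/(s+2)+2/(s+3)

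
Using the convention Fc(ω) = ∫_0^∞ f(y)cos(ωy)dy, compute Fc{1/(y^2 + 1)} pi * exp(-ω)/2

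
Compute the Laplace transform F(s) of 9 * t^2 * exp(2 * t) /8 9/(4 * (s - 2) ^3) 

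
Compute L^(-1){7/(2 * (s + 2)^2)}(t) 7 * t * exp(-2 * t)/2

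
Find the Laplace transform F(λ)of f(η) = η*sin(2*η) 4*λ/(λ^2 + 4)^2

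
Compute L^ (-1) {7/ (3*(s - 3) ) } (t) 7*exp (3*t) /3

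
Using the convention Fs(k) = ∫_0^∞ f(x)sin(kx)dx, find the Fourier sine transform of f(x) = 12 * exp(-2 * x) 12 * k/(k^2 + 4)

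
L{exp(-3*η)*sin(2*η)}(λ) 2/((λ + 3)^2 + 4)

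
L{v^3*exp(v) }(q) 6/(q - 1) ^4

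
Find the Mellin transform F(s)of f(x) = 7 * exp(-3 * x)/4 7 * gamma(s)/(4 * 3^s)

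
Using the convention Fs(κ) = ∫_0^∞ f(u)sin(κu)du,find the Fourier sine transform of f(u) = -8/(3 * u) -4 * pi/3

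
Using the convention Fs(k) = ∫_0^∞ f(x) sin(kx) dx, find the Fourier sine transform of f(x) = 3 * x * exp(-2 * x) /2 6 * k/(k^2 + 4) ^2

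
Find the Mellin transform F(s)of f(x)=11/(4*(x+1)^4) 11*gamma(s)*gamma(4 - s)/24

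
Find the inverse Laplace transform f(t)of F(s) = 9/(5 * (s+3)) 9 * exp(-3 * t)/5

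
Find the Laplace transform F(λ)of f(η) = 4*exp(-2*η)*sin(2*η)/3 8/(3*((λ + 2)^2 + 4))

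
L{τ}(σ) σ^(-2)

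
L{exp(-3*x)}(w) 1/(w + 3)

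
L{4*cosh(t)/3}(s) 4*s/(3*(s^2 - 1))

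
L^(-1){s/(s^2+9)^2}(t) t*sin(3*t)/6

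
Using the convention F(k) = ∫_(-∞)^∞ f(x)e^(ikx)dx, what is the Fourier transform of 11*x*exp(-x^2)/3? 11*I*sqrt(pi)*k*exp(-k^2/4)/6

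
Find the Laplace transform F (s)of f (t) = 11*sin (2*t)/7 22/ (7*(s^2 + 4))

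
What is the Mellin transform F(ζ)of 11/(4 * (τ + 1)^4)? 11 * gamma(ζ) * gamma(4 - ζ)/24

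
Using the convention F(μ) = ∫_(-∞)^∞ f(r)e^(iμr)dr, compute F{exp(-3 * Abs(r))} 6/(μ^2+9)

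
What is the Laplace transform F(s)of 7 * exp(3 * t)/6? 7/(6 * (s - 3))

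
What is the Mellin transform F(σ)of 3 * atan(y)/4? -3 * pi * sec(pi * σ/2)/(8 * σ)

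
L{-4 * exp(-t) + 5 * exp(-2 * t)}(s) 5/(s + 2) - 4/(s + 1)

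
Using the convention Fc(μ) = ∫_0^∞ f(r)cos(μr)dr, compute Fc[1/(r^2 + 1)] pi * exp(-μ)/2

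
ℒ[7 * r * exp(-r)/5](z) 7/(5 * (z + 1)^2)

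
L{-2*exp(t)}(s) -2/(s - 1)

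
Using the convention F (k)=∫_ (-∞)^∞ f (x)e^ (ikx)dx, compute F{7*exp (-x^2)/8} 7*sqrt (pi)*exp (-k^2/4)/8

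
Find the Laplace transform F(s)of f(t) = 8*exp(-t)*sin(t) 8/((s + 1)^2 + 1)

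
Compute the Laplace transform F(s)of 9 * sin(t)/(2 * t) 9 * atan(1/s)/2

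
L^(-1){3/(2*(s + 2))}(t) 3*exp(-2*t)/2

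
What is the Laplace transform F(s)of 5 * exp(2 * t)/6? 5/(6 * (s - 2))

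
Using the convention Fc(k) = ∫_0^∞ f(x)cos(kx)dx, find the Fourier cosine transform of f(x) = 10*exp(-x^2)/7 5*sqrt(pi)*exp(-k^2/4)/7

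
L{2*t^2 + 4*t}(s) 4/s^2 + 4/s^3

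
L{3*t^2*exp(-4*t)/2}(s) 3/(s + 4)^3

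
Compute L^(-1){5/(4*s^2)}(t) 5*t/4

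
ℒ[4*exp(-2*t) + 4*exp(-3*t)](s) 4/(s + 2) + 4/(s + 3)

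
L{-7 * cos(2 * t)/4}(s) -7 * s/(4 * s^2+16)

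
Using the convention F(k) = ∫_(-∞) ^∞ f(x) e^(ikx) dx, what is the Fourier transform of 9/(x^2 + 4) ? 9 * pi * exp(-2 * Abs(k) ) /2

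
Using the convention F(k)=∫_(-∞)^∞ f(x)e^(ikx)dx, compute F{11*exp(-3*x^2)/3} 11*sqrt(3)*sqrt(pi)*exp(-k^2/12)/9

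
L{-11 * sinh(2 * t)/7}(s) -22/(7 * s^2 - 28)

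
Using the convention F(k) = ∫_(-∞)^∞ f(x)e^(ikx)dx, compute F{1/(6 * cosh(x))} pi/(6 * cosh(pi * k/2))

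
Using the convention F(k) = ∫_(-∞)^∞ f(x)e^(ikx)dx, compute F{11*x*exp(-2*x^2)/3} 11*sqrt(2)*I*sqrt(pi)*k*exp(-k^2/8)/24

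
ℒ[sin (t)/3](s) 1/ (3 * (s^2 + 1))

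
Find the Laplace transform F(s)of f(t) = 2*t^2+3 4/s^3+3/s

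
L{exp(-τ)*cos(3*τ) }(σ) (σ + 1) /((σ + 1) ^2 + 9) 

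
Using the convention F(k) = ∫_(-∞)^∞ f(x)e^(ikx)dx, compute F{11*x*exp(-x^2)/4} 11*I*sqrt(pi)*k*exp(-k^2/4)/8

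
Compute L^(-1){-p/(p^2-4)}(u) -cosh(2*u)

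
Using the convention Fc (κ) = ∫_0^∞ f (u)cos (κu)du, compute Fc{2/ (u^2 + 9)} pi * exp (-3 * κ)/3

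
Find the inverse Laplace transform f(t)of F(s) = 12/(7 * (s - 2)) 12 * exp(2 * t)/7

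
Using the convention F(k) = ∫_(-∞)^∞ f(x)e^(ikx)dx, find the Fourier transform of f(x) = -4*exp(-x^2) -4*sqrt(pi)*exp(-k^2/4)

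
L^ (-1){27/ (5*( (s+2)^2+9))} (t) 9*exp (-2*t)*sin (3*t)/5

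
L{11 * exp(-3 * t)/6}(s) 11/(6 * (s+3))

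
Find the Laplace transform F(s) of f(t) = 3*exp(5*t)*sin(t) 3/((s - 5) ^2 + 1) 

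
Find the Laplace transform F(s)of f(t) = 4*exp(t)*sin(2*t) 8/((s - 1)^2+4)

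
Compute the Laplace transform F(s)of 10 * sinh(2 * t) 20/(s^2-4)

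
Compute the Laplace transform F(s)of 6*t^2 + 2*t 12/s^3 + 2/s^2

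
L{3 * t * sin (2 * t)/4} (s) 3 * s/ (s^2 + 4)^2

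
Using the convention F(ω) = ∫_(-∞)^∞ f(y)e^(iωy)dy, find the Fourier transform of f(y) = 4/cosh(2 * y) 2 * pi/cosh(pi * ω/4)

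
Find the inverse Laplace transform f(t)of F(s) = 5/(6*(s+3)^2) 5*t*exp(-3*t)/6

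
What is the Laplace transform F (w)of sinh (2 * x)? 2/ (w^2-4)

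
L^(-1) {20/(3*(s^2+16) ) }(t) 5*sin(4*t) /3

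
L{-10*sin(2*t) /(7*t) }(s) -10*atan(2/s) /7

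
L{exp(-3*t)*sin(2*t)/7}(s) 2/(7*((s + 3)^2 + 4))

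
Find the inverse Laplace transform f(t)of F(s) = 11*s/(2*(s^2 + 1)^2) 11*t*sin(t)/4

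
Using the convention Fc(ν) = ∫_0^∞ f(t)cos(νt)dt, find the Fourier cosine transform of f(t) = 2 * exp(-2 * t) 4/(ν^2 + 4)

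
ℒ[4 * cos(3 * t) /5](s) 4 * s/(5 * (s^2 + 9) ) 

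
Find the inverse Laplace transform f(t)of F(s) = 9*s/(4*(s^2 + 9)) 9*cos(3*t)/4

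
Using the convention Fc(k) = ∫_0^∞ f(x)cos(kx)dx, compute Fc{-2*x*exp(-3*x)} 2*(k^2 - 9)/(k^2+9)^2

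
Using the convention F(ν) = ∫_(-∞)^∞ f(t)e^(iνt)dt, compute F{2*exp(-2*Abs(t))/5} 8/(5*(ν^2 + 4))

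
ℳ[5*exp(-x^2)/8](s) 5*gamma(s/2)/16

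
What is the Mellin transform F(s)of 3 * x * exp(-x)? 3 * gamma(s + 1)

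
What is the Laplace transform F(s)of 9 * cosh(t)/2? 9 * s/(2 * (s^2 - 1))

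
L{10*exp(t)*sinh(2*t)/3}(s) 20/(3*((s - 1)^2 - 4))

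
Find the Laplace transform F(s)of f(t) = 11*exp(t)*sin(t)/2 11/(2*((s - 1)^2+1))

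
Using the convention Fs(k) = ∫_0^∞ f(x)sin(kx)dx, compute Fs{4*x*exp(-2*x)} 16*k/(k^2 + 4)^2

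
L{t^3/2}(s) 3/s^4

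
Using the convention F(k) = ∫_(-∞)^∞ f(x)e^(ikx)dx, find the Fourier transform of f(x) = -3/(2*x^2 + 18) -pi*exp(-3*Abs(k))/2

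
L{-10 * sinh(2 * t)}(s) -20/(s^2-4)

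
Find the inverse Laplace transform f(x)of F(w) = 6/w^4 x^3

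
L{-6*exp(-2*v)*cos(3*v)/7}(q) 6*(-q - 2)/(7*((q + 2)^2 + 9))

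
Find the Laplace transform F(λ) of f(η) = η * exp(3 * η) (λ - 3) ^(-2) 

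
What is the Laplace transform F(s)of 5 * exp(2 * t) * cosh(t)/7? 5 * (s - 2)/(7 * ((s - 2)^2 - 1))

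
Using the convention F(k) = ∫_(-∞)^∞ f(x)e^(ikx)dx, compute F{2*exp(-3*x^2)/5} 2*sqrt(3)*sqrt(pi)*exp(-k^2/12)/15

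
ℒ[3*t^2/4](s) 3/(2*s^3)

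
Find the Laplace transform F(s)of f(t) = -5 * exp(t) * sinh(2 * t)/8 -5/(4 * (s - 1)^2 - 16)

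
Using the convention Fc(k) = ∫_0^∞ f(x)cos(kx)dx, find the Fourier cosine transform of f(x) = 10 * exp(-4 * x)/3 40/(3 * (k^2 + 16))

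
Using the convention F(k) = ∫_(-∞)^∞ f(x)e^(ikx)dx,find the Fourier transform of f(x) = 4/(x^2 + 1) 4*pi*exp(-Abs(k))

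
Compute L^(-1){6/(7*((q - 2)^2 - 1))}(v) 6*exp(2*v)*sinh(v)/7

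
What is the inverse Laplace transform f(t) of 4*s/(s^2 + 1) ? 4*cos(t) 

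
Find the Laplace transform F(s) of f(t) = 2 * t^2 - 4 4/s^3 - 4/s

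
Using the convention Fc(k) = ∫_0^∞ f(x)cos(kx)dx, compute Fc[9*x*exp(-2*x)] 9*(4 - k^2)/(k^2 + 4)^2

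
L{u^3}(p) 6/p^4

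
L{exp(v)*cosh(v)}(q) (q - 1)/(q*(q - 2))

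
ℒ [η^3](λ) 6/λ^4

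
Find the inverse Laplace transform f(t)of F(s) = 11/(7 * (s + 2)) 11 * exp(-2 * t)/7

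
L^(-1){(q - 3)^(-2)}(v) v * exp(3 * v)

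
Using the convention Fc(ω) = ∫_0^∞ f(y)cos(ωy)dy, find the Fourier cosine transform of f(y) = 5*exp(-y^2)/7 5*sqrt(pi)*exp(-ω^2/4)/14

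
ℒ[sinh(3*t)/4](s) 3/(4*(s^2 - 9))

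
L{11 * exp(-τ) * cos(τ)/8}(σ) 11 * (σ + 1)/(8 * ((σ + 1)^2 + 1))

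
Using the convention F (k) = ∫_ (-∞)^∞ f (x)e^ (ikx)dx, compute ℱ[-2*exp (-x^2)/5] -2*sqrt (pi)*exp (-k^2/4)/5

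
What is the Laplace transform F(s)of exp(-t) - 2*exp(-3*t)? 1/(s + 1) - 2/(s + 3)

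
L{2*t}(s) 2/s^2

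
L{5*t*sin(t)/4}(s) 5*s/(2*(s^2 + 1)^2)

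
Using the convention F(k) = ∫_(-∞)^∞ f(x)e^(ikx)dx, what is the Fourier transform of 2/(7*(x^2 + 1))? 2*pi*exp(-Abs(k))/7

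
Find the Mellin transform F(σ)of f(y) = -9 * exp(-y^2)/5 -9 * gamma(σ/2)/10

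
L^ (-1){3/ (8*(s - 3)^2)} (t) 3*t*exp (3*t)/8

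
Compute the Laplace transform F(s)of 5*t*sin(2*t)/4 5*s/(s^2 + 4)^2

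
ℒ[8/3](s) 8/(3*s)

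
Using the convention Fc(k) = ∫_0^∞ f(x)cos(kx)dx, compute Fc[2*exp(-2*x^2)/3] sqrt(2)*sqrt(pi)*exp(-k^2/8)/6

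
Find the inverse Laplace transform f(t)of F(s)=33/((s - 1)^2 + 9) 11 * exp(t) * sin(3 * t)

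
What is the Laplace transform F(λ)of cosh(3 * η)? λ/(λ^2 - 9)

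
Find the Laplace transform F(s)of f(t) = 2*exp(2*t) 2/(s - 2)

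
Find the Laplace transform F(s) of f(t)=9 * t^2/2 9/s^3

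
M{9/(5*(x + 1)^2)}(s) -9*pi*(s - 1)/(5*sin(pi*s))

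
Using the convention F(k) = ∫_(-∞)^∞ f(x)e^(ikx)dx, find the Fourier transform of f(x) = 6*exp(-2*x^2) 3*sqrt(2)*sqrt(pi)*exp(-k^2/8)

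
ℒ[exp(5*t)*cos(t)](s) (s - 5)/((s - 5)^2 + 1)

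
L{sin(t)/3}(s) 1/(3*(s^2 + 1))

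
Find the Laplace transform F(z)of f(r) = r z^(-2)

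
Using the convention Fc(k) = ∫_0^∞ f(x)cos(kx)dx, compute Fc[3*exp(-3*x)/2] 9/(2*(k^2 + 9))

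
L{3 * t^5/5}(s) 72/s^6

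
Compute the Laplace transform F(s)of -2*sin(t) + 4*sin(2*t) 8/(s^2 + 4)-2/(s^2 + 1)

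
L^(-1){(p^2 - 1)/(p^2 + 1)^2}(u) u*cos(u)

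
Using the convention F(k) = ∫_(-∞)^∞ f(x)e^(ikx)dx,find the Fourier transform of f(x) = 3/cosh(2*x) 3*pi/(2*cosh(pi*k/4))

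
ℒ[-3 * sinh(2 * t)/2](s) -3/(s^2 - 4)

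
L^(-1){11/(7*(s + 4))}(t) 11*exp(-4*t)/7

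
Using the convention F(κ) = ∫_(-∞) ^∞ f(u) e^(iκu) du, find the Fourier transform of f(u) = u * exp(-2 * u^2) sqrt(2) * I * sqrt(pi) * κ * exp(-κ^2/8) /8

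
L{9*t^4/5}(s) 216/(5*s^5) 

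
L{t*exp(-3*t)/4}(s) 1/(4*(s + 3)^2)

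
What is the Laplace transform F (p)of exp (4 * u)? 1/ (p - 4)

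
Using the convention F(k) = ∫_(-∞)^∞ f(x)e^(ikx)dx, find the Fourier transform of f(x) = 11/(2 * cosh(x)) 11 * pi/(2 * cosh(pi * k/2))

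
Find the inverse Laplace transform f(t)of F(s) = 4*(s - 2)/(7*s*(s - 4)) 4*exp(2*t)*cosh(2*t)/7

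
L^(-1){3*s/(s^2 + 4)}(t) 3*cos(2*t)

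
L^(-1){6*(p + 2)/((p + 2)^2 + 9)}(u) 6*exp(-2*u)*cos(3*u)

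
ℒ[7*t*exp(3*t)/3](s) 7/(3*(s - 3)^2)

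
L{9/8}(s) 9/(8 * s)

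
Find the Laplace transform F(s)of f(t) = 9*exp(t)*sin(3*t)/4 27/(4*((s - 1)^2 + 9))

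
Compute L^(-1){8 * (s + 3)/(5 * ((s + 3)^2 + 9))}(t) 8 * exp(-3 * t) * cos(3 * t)/5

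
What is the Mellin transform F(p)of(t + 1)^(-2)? (-pi * p + pi)/sin(pi * p)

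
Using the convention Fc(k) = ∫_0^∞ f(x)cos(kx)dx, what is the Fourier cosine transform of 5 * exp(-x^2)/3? 5 * sqrt(pi) * exp(-k^2/4)/6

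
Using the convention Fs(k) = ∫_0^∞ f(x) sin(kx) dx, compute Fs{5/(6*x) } 5*pi/12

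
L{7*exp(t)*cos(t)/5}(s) 7*(s - 1)/(5*((s - 1)^2 + 1))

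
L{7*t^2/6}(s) 7/(3*s^3)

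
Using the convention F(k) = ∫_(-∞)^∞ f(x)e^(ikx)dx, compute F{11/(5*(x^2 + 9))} 11*pi*exp(-3*Abs(k))/15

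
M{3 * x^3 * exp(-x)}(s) 3 * gamma(s + 3)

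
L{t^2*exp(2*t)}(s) 2/(s - 2)^3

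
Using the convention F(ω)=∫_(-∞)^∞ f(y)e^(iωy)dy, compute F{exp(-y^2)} sqrt(pi) * exp(-ω^2/4)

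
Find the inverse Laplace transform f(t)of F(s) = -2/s -2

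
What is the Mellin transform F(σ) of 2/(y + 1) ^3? gamma(σ)*gamma(3 - σ) 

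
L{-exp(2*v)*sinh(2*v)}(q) -2/(q*(q - 4))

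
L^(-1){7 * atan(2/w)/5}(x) 7 * sin(2 * x)/(5 * x)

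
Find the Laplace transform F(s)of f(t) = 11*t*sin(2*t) 44*s/(s^2 + 4)^2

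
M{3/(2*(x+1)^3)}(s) 3*pi*(s - 2)*(s - 1)/(4*sin(pi*s))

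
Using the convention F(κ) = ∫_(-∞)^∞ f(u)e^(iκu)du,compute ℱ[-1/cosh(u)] -pi/cosh(pi*κ/2)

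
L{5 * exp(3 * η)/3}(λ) 5/(3 * (λ - 3))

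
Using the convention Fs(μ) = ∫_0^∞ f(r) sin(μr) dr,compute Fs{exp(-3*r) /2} μ/(2*(μ^2 + 9) ) 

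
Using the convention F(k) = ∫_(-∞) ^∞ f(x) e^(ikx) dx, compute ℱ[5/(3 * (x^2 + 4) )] 5 * pi * exp(-2 * Abs(k) ) /6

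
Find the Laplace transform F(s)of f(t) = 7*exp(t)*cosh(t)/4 7*(s - 1)/(4*s*(s - 2))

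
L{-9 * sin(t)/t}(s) -9 * atan(1/s)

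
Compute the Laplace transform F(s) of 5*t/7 5/(7*s^2) 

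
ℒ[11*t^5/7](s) 1320/(7*s^6)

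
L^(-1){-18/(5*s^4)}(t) -3*t^3/5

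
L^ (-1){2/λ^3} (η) η^2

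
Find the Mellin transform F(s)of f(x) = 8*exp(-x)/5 8*gamma(s)/5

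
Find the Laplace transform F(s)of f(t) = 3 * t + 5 3/s^2 + 5/s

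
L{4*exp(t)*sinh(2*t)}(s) 8/((s - 1)^2-4)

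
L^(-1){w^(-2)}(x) x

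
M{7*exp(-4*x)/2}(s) 7*gamma(s)/(2*2^(2*s))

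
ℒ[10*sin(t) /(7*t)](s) 10*atan(1/s) /7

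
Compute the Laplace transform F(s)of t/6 1/(6 * s^2)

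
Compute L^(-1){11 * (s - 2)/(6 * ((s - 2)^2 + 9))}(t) 11 * exp(2 * t) * cos(3 * t)/6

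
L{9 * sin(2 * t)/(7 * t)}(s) 9 * atan(2/s)/7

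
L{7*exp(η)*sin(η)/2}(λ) 7/(2*((λ - 1)^2 + 1))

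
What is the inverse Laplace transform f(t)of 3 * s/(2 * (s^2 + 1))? 3 * cos(t)/2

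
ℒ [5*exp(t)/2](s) 5/(2*(s - 1))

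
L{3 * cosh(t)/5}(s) 3 * s/(5 * (s^2 - 1))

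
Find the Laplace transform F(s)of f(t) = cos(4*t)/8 s/(8*(s^2+16))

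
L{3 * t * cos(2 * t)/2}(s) 3 * (s^2-4)/(2 * (s^2 + 4)^2)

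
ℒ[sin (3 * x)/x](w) atan (3/w)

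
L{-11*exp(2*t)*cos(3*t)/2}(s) 11*(2 - s)/(2*((s - 2)^2 + 9))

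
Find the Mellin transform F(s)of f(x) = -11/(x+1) -11*pi*csc(pi*s)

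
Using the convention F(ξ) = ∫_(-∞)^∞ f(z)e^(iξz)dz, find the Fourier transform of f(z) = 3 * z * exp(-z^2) 3 * I * sqrt(pi) * ξ * exp(-ξ^2/4)/2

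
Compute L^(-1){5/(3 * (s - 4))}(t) 5 * exp(4 * t)/3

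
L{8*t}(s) 8/s^2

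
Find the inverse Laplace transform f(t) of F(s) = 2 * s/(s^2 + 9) 2 * cos(3 * t) 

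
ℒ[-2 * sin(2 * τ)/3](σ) -4/(3 * σ^2+12)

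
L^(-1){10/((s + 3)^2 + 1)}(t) 10*exp(-3*t)*sin(t)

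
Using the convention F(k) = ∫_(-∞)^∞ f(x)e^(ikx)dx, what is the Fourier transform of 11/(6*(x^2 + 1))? 11*pi*exp(-Abs(k))/6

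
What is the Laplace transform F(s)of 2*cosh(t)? 2*s/(s^2 - 1)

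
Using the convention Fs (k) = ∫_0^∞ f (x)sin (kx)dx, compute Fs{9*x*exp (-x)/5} 18*k/ (5*(k^2+1)^2)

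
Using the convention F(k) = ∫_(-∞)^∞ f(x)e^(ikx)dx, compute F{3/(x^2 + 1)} 3*pi*exp(-Abs(k))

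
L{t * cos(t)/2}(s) (s^2-1)/(2 * (s^2 + 1)^2)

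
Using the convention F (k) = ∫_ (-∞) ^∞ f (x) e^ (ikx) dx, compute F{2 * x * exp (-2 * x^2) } sqrt (2) * I * sqrt (pi) * k * exp (-k^2/8) /4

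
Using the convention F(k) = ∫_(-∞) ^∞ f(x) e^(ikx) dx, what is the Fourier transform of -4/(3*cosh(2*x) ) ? -2*pi/(3*cosh(pi*k/4) ) 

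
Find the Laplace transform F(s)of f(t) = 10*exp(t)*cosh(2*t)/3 10*(s - 1)/(3*((s - 1)^2 - 4))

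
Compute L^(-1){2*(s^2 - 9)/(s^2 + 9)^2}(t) 2*t*cos(3*t)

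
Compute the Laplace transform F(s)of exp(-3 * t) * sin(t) 1/((s + 3)^2 + 1)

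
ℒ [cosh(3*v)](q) q/(q^2 - 9)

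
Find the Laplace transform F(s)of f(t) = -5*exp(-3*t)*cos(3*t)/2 5*(-s - 3)/(2*((s + 3)^2 + 9))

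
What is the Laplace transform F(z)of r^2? 2/z^3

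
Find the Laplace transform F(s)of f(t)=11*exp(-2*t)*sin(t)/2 11/(2*((s + 2)^2 + 1))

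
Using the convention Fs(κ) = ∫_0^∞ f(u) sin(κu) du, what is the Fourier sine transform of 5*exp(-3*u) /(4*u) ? 5*atan(κ/3) /4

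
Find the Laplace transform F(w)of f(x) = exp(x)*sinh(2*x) 2/((w - 1)^2 - 4)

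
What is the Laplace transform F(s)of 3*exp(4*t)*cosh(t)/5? 3*(s - 4)/(5*((s - 4)^2 - 1))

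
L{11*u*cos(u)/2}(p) 11*(p^2-1)/(2*(p^2 + 1)^2)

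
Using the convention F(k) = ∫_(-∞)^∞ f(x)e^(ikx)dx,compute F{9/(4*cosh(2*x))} 9*pi/(8*cosh(pi*k/4))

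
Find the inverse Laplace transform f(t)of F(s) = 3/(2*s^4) t^3/4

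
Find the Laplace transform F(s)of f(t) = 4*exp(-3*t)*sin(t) 4/((s + 3)^2 + 1)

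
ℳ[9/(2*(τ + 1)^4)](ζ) 3*gamma(ζ)*gamma(4 - ζ)/4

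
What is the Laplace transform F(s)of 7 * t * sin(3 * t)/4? 21 * s/(2 * (s^2+9)^2)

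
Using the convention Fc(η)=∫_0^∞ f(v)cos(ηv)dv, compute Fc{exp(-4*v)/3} 4/(3*(η^2 + 16))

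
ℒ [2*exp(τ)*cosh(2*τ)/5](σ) 2*(σ - 1)/(5*((σ - 1)^2 - 4))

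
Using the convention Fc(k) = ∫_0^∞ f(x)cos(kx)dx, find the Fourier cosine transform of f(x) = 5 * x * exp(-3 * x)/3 5 * (9 - k^2)/(3 * (k^2 + 9)^2)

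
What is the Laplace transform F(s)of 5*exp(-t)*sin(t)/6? 5/(6*((s + 1)^2 + 1))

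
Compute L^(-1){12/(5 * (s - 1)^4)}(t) 2 * t^3 * exp(t)/5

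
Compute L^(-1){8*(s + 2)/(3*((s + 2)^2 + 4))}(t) 8*exp(-2*t)*cos(2*t)/3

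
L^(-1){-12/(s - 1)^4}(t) -2*t^3*exp(t)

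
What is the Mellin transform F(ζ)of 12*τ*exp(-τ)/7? 12*gamma(ζ+1)/7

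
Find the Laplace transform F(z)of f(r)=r z^(-2)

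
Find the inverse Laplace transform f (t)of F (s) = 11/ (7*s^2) 11*t/7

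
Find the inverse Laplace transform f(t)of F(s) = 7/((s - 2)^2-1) 7*exp(2*t)*sinh(t)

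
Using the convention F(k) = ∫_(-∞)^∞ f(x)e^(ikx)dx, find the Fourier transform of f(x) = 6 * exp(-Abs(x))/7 12/(7 * (k^2 + 1))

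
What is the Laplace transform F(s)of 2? 2/s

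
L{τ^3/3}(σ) 2/σ^4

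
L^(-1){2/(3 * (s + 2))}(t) 2 * exp(-2 * t)/3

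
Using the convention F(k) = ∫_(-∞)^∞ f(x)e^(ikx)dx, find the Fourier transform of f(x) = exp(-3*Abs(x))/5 6/(5*(k^2 + 9))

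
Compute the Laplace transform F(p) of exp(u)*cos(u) (p - 1) /((p - 1) ^2 + 1) 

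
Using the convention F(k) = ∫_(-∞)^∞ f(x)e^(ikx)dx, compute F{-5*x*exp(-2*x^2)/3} -5*sqrt(2)*I*sqrt(pi)*k*exp(-k^2/8)/24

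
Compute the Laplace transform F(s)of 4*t 4/s^2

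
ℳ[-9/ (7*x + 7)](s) -9*pi*csc (pi*s)/7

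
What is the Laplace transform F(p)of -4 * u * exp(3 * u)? -4/(p - 3)^2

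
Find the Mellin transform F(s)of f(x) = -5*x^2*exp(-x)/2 -5*gamma(s + 2)/2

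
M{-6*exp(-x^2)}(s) -3*gamma(s/2)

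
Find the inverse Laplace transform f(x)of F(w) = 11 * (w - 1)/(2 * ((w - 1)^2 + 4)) 11 * exp(x) * cos(2 * x)/2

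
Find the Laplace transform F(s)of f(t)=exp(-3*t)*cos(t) (s + 3)/((s + 3)^2 + 1)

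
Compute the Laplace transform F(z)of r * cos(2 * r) (z^2 - 4)/(z^2 + 4)^2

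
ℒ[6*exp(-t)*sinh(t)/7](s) 6/(7*s*(s + 2))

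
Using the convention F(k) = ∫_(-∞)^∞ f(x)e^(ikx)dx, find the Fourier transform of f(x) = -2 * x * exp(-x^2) -I * sqrt(pi) * k * exp(-k^2/4)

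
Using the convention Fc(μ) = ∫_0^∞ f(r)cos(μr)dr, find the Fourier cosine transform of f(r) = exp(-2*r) 2/(μ^2+4)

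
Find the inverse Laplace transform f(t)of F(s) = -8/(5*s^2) -8*t/5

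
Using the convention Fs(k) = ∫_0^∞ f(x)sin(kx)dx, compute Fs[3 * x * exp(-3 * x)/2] 9 * k/(k^2+9)^2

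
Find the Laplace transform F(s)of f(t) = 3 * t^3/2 9/s^4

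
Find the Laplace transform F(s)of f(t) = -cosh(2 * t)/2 -s/(2 * s^2 - 8)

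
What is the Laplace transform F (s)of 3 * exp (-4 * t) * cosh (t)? 3 * (s + 4)/ ( (s + 4)^2 - 1)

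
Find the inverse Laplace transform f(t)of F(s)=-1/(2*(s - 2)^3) -t^2*exp(2*t)/4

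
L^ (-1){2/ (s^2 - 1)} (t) 2*sinh (t)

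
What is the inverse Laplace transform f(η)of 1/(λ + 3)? exp(-3 * η)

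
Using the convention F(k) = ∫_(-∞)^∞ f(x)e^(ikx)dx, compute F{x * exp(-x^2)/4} I * sqrt(pi) * k * exp(-k^2/4)/8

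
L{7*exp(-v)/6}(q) 7/(6*(q + 1))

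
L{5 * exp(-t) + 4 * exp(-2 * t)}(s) 4/(s + 2) + 5/(s + 1)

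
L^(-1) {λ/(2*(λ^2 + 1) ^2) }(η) η*sin(η) /4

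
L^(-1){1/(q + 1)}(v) exp(-v)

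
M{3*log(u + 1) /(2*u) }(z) -3*pi*csc(pi*z) /(2*z - 2) 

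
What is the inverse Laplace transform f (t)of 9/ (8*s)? 9/8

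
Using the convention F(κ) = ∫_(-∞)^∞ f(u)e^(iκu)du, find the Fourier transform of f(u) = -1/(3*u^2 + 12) -pi*exp(-2*Abs(κ))/6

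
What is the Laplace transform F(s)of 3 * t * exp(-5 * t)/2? 3/(2 * (s + 5)^2)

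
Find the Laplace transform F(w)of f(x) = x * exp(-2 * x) (w + 2)^(-2)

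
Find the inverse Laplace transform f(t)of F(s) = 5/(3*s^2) 5*t/3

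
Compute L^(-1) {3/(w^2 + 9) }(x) sin(3*x) 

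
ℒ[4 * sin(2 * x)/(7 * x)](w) 4 * atan(2/w)/7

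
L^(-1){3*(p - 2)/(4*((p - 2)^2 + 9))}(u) 3*exp(2*u)*cos(3*u)/4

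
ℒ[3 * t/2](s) 3/ (2 * s^2)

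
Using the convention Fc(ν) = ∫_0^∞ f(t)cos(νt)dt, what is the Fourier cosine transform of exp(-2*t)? 2/(ν^2+4)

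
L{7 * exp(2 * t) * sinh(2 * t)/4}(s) 7/(2 * s * (s - 4))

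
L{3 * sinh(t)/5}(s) 3/(5 * (s^2 - 1))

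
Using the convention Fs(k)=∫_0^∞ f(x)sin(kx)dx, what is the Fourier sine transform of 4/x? 2*pi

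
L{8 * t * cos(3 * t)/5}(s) 8 * (s^2 - 9)/(5 * (s^2 + 9)^2)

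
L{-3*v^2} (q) -6/q^3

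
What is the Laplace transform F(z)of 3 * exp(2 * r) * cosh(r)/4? 3 * (z - 2)/(4 * ((z - 2)^2 - 1))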